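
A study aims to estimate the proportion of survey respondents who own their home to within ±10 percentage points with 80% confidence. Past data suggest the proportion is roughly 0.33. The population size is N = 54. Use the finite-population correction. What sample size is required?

For a proportion with margin E = 0.1 at 80% confidence, z = 1.282.
n = p̂(1−p̂)(z/E)² = 0.33 × 0.67 × (1.282/0.1)² = 36.34 — call this n₀.
Finite-population correction with N = 54: n = n₀ / (1 + (n₀−1)/N) = 36.34 / 1.654 = 21.97
Round up: n = 22.

22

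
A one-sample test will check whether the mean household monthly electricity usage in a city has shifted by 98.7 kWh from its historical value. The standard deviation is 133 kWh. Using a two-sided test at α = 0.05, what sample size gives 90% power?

n = 20

For a one-sample z-test, n = ((z_{α/2} + z_β)·σ/δ)².
z_{α/2} = 1.960 (two-sided α = 0.05); z_β = 1.282 (power 90% → β = 0.1).
n = (3.242 × 133 / 98.7)² = 19.09
Round up: n = 20.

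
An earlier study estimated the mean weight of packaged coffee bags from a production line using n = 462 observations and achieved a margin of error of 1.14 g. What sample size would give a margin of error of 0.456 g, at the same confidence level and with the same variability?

Margin of error scales as 1/√n, so n₂ = n₁·(E₁/E₂)².
n₂ = 462 × (1.14/0.456)² = 462 × 6.25 = 2887.50
Round up: n₂ = 2888.

2888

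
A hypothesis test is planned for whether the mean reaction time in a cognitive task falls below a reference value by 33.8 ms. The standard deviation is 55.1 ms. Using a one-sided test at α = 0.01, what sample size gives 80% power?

27

For a one-sample z-test, n = ((z_α + z_β)·σ/δ)².
z_α = 2.326 (one-sided α = 0.01); z_β = 0.842 (power 80% → β = 0.2).
n = (3.168 × 55.1 / 33.8)² = 26.67
Round up: n = 27.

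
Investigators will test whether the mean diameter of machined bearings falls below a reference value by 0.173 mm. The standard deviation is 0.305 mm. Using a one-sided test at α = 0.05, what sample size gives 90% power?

n = 27

For a one-sample z-test, n = ((z_α + z_β)·σ/δ)².
z_α = 1.645 (one-sided α = 0.05); z_β = 1.282 (power 90% → β = 0.1).
n = (2.927 × 0.305 / 0.173)² = 26.63
Round up: n = 27.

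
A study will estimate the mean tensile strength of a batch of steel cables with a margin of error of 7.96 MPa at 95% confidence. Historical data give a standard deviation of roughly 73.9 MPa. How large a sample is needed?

332

For a mean, the margin of error is E = z·σ/√n, so n = (zσ/E)².
At 95% confidence, z = 1.960.
n = (1.960 × 73.9 / 7.96)² = 331.11
Round up: n = 332.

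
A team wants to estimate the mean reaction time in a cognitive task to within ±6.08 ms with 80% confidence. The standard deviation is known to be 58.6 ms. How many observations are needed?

153

For a mean, the margin of error is E = z·σ/√n, so n = (zσ/E)².
At 80% confidence, z = 1.282.
n = (1.282 × 58.6 / 6.08)² = 152.67
Round up: n = 153.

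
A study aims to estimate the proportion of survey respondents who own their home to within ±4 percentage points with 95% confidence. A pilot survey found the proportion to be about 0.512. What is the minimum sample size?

600

For a proportion with margin E = 0.04 at 95% confidence, z = 1.960.
n = p̂(1−p̂)(z/E)² = 0.512 × 0.488 × (1.960/0.04)² = 599.90
Round up: n = 600.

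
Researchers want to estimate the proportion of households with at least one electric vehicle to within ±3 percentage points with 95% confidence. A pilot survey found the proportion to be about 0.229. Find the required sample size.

For a proportion with margin E = 0.03 at 95% confidence, z = 1.960.
n = p̂(1−p̂)(z/E)² = 0.229 × 0.771 × (1.960/0.03)² = 753.63
Round up: n = 754.

754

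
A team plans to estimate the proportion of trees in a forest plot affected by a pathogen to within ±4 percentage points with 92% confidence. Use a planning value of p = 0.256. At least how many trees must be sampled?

365

For a proportion with margin E = 0.04 at 92% confidence, z = 1.751.
n = p̂(1−p̂)(z/E)² = 0.256 × 0.744 × (1.751/0.04)² = 364.98
Round up: n = 365.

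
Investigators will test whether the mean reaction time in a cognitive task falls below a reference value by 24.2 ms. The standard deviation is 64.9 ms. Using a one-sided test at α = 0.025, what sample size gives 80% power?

n = 57

For a one-sample z-test, n = ((z_α + z_β)·σ/δ)².
z_α = 1.960 (one-sided α = 0.025); z_β = 0.842 (power 80% → β = 0.2).
n = (2.802 × 64.9 / 24.2)² = 56.47
Round up: n = 57.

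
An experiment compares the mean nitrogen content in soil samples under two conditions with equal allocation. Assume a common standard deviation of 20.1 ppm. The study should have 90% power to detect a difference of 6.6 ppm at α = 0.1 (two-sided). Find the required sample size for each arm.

159 per group

For two equal groups, n per group = 2·((z_{α/2} + z_β)·σ/δ)².
z_{α/2} = 1.645; z_β = 1.282 (power 90%).
n = 2 × (2.927 × 20.1 / 6.6)² = 2 × 79.46 = 158.92
Round up: n = 159 per group.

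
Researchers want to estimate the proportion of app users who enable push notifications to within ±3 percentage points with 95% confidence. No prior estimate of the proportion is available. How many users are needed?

1068

For a proportion with margin E = 0.03 at 95% confidence, z = 1.960.
With no prior estimate, use p = 0.5, which maximizes p(1−p) at 0.25.
n = 0.25 × (z/E)² = 0.25 × (1.960/0.03)² = 1067.11
Round up: n = 1068.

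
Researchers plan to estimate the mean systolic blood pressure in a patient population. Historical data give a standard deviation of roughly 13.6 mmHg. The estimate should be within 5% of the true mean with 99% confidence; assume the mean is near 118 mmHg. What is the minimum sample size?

36

For a mean, the margin of error is E = z·σ/√n, so n = (zσ/E)².
At 99% confidence, z = 2.576.
E = 5% of 118 = 5.9 mmHg.
n = (2.576 × 13.6 / 5.9)² = 35.26
Round up: n = 36.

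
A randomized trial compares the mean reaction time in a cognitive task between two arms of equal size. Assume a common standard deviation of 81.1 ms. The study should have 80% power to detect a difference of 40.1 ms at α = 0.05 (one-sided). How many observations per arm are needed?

51 per group

For two equal groups, n per group = 2·((z_α + z_β)·σ/δ)².
z_α = 1.645; z_β = 0.842 (power 80%).
n = 2 × (2.487 × 81.1 / 40.1)² = 2 × 25.30 = 50.60
Round up: n = 51 per group.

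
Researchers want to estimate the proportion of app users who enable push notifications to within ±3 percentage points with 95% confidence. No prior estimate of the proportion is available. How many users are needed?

1068

For a proportion with margin E = 0.03 at 95% confidence, z = 1.960.
With no prior estimate, use p = 0.5, which maximizes p(1−p) at 0.25.
n = 0.25 × (z/E)² = 0.25 × (1.960/0.03)² = 1067.11
Round up: n = 1068.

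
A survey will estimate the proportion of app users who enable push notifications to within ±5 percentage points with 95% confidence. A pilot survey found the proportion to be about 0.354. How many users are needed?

For a proportion with margin E = 0.05 at 95% confidence, z = 1.960.
n = p̂(1−p̂)(z/E)² = 0.354 × 0.646 × (1.960/0.05)² = 351.40
Round up: n = 352.

352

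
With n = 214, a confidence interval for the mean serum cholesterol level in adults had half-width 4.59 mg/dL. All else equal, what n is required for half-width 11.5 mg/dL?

Margin of error scales as 1/√n, so n₂ = n₁·(E₁/E₂)².
n₂ = 214 × (4.59/11.5)² = 214 × 0.1593 = 34.09
Round up: n₂ = 35.

35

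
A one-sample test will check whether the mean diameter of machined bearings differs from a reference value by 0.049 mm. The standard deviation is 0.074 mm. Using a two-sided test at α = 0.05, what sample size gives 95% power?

n = 30

For a one-sample z-test, n = ((z_{α/2} + z_β)·σ/δ)².
z_{α/2} = 1.960 (two-sided α = 0.05); z_β = 1.645 (power 95% → β = 0.05).
n = (3.605 × 0.074 / 0.049)² = 29.64
Round up: n = 30.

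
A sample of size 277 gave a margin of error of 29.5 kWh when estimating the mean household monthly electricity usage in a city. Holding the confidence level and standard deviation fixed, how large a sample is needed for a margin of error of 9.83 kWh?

2495

Margin of error scales as 1/√n, so n₂ = n₁·(E₁/E₂)².
n₂ = 277 × (29.5/9.83)² = 277 × 9.006 = 2494.66
Round up: n₂ = 2495.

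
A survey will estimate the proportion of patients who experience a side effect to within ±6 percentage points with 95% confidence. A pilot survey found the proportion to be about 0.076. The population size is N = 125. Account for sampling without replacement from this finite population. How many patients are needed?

48

For a proportion with margin E = 0.06 at 95% confidence, z = 1.960.
n = p̂(1−p̂)(z/E)² = 0.076 × 0.924 × (1.960/0.06)² = 74.94 — call this n₀.
Finite-population correction with N = 125: n = n₀ / (1 + (n₀−1)/N) = 74.94 / 1.592 = 47.07
Round up: n = 48.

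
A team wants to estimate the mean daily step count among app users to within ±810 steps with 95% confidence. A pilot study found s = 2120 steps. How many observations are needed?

n = 27

For a mean, the margin of error is E = z·σ/√n, so n = (zσ/E)².
At 95% confidence, z = 1.960.
n = (1.960 × 2120 / 810)² = 26.32
Round up: n = 27.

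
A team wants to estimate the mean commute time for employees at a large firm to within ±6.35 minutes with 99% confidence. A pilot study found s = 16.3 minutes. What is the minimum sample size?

For a mean, the margin of error is E = z·σ/√n, so n = (zσ/E)².
At 99% confidence, z = 2.576.
n = (2.576 × 16.3 / 6.35)² = 43.72
Round up: n = 44.

44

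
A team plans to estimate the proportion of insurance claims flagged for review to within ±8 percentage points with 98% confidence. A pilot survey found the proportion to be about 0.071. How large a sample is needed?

For a proportion with margin E = 0.08 at 98% confidence, z = 2.326.
n = p̂(1−p̂)(z/E)² = 0.071 × 0.929 × (2.326/0.08)² = 55.76
Round up: n = 56.

56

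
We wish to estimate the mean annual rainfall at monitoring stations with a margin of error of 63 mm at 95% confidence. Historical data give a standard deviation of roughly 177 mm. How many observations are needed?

For a mean, the margin of error is E = z·σ/√n, so n = (zσ/E)².
At 95% confidence, z = 1.960.
n = (1.960 × 177 / 63)² = 30.32
Round up: n = 31.

n = 31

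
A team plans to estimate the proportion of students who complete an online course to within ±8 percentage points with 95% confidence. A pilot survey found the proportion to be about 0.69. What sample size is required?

n = 129

For a proportion with margin E = 0.08 at 95% confidence, z = 1.960.
n = p̂(1−p̂)(z/E)² = 0.69 × 0.31 × (1.960/0.08)² = 128.39
Round up: n = 129.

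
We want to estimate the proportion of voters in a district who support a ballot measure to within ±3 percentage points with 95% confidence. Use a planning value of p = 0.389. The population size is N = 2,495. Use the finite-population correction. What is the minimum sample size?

722

For a proportion with margin E = 0.03 at 95% confidence, z = 1.960.
n = p̂(1−p̂)(z/E)² = 0.389 × 0.611 × (1.960/0.03)² = 1014.52 — call this n₀.
Finite-population correction with N = 2,495: n = n₀ / (1 + (n₀−1)/N) = 1014.52 / 1.406 = 721.56
Round up: n = 722.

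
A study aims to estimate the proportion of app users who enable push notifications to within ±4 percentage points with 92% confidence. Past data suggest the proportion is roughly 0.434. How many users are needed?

For a proportion with margin E = 0.04 at 92% confidence, z = 1.751.
n = p̂(1−p̂)(z/E)² = 0.434 × 0.566 × (1.751/0.04)² = 470.72
Round up: n = 471.

n = 471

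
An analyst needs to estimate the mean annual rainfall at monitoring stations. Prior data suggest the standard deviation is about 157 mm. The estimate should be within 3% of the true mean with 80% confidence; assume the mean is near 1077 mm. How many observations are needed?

For a mean, the margin of error is E = z·σ/√n, so n = (zσ/E)².
At 80% confidence, z = 1.282.
E = 3% of 1077 = 32.31 mm.
n = (1.282 × 157 / 32.31)² = 38.81
Round up: n = 39.

39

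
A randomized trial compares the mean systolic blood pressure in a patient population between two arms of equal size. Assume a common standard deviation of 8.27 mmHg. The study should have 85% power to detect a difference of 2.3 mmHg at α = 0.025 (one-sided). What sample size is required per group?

For two equal groups, n per group = 2·((z_α + z_β)·σ/δ)².
z_α = 1.960; z_β = 1.036 (power 85%).
n = 2 × (2.996 × 8.27 / 2.3)² = 2 × 116.05 = 232.10
Round up: n = 233 per group.

233 per group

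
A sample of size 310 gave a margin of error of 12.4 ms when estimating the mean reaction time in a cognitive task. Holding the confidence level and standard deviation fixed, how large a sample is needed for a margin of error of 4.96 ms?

1938

Margin of error scales as 1/√n, so n₂ = n₁·(E₁/E₂)².
n₂ = 310 × (12.4/4.96)² = 310 × 6.25 = 1937.50
Round up: n₂ = 1938.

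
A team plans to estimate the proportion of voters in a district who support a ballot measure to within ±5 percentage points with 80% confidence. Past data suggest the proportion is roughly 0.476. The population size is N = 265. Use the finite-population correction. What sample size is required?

102

For a proportion with margin E = 0.05 at 80% confidence, z = 1.282.
n = p̂(1−p̂)(z/E)² = 0.476 × 0.524 × (1.282/0.05)² = 163.97 — call this n₀.
Finite-population correction with N = 265: n = n₀ / (1 + (n₀−1)/N) = 163.97 / 1.615 = 101.53
Round up: n = 102.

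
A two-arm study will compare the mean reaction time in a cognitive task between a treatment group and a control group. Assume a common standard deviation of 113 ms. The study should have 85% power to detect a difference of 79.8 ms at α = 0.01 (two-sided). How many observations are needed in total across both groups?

106 total

For two equal groups, n per group = 2·((z_{α/2} + z_β)·σ/δ)².
z_{α/2} = 2.576; z_β = 1.036 (power 85%).
n = 2 × (3.612 × 113 / 79.8)² = 2 × 26.16 = 52.32
Round up: n = 53 per group.
Total across both groups: 2 × 53 = 106.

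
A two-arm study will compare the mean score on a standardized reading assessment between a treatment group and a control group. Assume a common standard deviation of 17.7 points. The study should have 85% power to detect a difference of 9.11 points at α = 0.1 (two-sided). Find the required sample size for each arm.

55 per group

For two equal groups, n per group = 2·((z_{α/2} + z_β)·σ/δ)².
z_{α/2} = 1.645; z_β = 1.036 (power 85%).
n = 2 × (2.681 × 17.7 / 9.11)² = 2 × 27.13 = 54.26
Round up: n = 55 per group.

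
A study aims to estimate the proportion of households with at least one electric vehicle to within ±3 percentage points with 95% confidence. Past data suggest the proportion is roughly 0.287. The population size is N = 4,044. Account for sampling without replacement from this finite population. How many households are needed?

719

For a proportion with margin E = 0.03 at 95% confidence, z = 1.960.
n = p̂(1−p̂)(z/E)² = 0.287 × 0.713 × (1.960/0.03)² = 873.46 — call this n₀.
Finite-population correction with N = 4,044: n = n₀ / (1 + (n₀−1)/N) = 873.46 / 1.216 = 718.31
Round up: n = 719.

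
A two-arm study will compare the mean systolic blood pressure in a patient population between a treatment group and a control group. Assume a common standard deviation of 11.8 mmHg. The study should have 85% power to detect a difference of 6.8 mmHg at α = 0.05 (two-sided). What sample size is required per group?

For two equal groups, n per group = 2·((z_{α/2} + z_β)·σ/δ)².
z_{α/2} = 1.960; z_β = 1.036 (power 85%).
n = 2 × (2.996 × 11.8 / 6.8)² = 2 × 27.03 = 54.06
Round up: n = 55 per group.

55 per group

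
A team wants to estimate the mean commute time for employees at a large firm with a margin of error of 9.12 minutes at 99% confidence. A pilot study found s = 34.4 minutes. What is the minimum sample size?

95

For a mean, the margin of error is E = z·σ/√n, so n = (zσ/E)².
At 99% confidence, z = 2.576.
n = (2.576 × 34.4 / 9.12)² = 94.41
Round up: n = 95.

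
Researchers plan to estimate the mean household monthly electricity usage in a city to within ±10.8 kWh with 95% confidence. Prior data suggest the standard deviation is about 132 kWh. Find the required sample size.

For a mean, the margin of error is E = z·σ/√n, so n = (zσ/E)².
At 95% confidence, z = 1.960.
n = (1.960 × 132 / 10.8)² = 573.87
Round up: n = 574.

574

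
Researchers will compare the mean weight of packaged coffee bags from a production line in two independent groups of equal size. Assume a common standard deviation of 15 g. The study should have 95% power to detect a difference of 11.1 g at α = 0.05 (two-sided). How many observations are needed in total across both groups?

96 total

For two equal groups, n per group = 2·((z_{α/2} + z_β)·σ/δ)².
z_{α/2} = 1.960; z_β = 1.645 (power 95%).
n = 2 × (3.605 × 15 / 11.1)² = 2 × 23.73 = 47.46
Round up: n = 48 per group.
Total across both groups: 2 × 48 = 96.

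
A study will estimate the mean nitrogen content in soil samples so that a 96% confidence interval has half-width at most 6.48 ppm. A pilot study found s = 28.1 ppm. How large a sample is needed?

For a mean, the margin of error is E = z·σ/√n, so n = (zσ/E)².
At 96% confidence, z = 2.054.
n = (2.054 × 28.1 / 6.48)² = 79.33
Round up: n = 80.

n = 80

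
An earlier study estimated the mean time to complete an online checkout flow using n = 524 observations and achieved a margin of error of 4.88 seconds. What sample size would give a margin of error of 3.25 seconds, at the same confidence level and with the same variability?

Margin of error scales as 1/√n, so n₂ = n₁·(E₁/E₂)².
n₂ = 524 × (4.88/3.25)² = 524 × 2.255 = 1181.62
Round up: n₂ = 1182.

n = 1182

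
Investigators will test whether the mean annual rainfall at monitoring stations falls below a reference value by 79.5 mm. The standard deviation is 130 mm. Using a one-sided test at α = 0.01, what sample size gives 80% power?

For a one-sample z-test, n = ((z_α + z_β)·σ/δ)².
z_α = 2.326 (one-sided α = 0.01); z_β = 0.842 (power 80% → β = 0.2).
n = (3.168 × 130 / 79.5)² = 26.84
Round up: n = 27.

27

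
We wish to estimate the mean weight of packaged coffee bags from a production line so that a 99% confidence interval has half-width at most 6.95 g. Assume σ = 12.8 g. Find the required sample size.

For a mean, the margin of error is E = z·σ/√n, so n = (zσ/E)².
At 99% confidence, z = 2.576.
n = (2.576 × 12.8 / 6.95)² = 22.51
Round up: n = 23.

23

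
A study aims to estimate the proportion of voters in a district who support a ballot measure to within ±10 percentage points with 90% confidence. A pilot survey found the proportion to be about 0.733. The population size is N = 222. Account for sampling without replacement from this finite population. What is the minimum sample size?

43

For a proportion with margin E = 0.1 at 90% confidence, z = 1.645.
n = p̂(1−p̂)(z/E)² = 0.733 × 0.267 × (1.645/0.1)² = 52.96 — call this n₀.
Finite-population correction with N = 222: n = n₀ / (1 + (n₀−1)/N) = 52.96 / 1.234 = 42.92
Round up: n = 43.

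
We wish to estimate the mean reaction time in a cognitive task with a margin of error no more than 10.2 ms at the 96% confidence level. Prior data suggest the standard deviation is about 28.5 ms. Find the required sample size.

For a mean, the margin of error is E = z·σ/√n, so n = (zσ/E)².
At 96% confidence, z = 2.054.
n = (2.054 × 28.5 / 10.2)² = 32.94
Round up: n = 33.

n = 33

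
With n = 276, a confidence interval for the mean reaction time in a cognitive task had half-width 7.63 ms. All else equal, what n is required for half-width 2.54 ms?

Margin of error scales as 1/√n, so n₂ = n₁·(E₁/E₂)².
n₂ = 276 × (7.63/2.54)² = 276 × 9.024 = 2490.62
Round up: n₂ = 2491.

2491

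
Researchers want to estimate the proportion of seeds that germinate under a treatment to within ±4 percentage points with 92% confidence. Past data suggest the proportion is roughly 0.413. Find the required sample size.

465

For a proportion with margin E = 0.04 at 92% confidence, z = 1.751.
n = p̂(1−p̂)(z/E)² = 0.413 × 0.587 × (1.751/0.04)² = 464.56
Round up: n = 465.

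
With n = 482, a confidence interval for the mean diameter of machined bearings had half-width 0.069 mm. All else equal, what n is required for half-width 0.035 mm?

Margin of error scales as 1/√n, so n₂ = n₁·(E₁/E₂)².
n₂ = 482 × (0.069/0.035)² = 482 × 3.887 = 1873.53
Round up: n₂ = 1874.

n = 1874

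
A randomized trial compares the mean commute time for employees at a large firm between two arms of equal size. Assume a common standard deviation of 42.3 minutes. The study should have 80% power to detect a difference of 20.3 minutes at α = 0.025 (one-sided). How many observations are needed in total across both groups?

For two equal groups, n per group = 2·((z_α + z_β)·σ/δ)².
z_α = 1.960; z_β = 0.842 (power 80%).
n = 2 × (2.802 × 42.3 / 20.3)² = 2 × 34.09 = 68.18
Round up: n = 69 per group.
Total across both groups: 2 × 69 = 138.

138 total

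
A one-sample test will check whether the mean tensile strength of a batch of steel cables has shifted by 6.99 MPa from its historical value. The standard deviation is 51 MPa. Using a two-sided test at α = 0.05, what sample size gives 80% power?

For a one-sample z-test, n = ((z_{α/2} + z_β)·σ/δ)².
z_{α/2} = 1.960 (two-sided α = 0.05); z_β = 0.842 (power 80% → β = 0.2).
n = (2.802 × 51 / 6.99)² = 417.95
Round up: n = 418.

418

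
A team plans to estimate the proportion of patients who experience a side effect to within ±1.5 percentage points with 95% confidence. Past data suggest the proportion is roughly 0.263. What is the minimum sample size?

For a proportion with margin E = 0.015 at 95% confidence, z = 1.960.
n = p̂(1−p̂)(z/E)² = 0.263 × 0.737 × (1.960/0.015)² = 3309.43
Round up: n = 3310.

n = 3310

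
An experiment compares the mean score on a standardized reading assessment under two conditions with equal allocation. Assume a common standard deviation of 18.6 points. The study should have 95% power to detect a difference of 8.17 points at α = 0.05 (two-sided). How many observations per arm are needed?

135 per group

For two equal groups, n per group = 2·((z_{α/2} + z_β)·σ/δ)².
z_{α/2} = 1.960; z_β = 1.645 (power 95%).
n = 2 × (3.605 × 18.6 / 8.17)² = 2 × 67.36 = 134.72
Round up: n = 135 per group.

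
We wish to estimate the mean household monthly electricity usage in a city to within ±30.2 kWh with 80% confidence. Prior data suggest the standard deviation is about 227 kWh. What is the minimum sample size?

For a mean, the margin of error is E = z·σ/√n, so n = (zσ/E)².
At 80% confidence, z = 1.282.
n = (1.282 × 227 / 30.2)² = 92.86
Round up: n = 93.

93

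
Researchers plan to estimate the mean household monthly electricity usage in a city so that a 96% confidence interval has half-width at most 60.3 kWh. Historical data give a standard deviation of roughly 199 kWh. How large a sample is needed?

46

For a mean, the margin of error is E = z·σ/√n, so n = (zσ/E)².
At 96% confidence, z = 2.054.
n = (2.054 × 199 / 60.3)² = 45.95
Round up: n = 46.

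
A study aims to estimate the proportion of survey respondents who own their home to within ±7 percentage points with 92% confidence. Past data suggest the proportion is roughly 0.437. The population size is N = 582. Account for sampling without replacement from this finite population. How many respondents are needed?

122

For a proportion with margin E = 0.07 at 92% confidence, z = 1.751.
n = p̂(1−p̂)(z/E)² = 0.437 × 0.563 × (1.751/0.07)² = 153.95 — call this n₀.
Finite-population correction with N = 582: n = n₀ / (1 + (n₀−1)/N) = 153.95 / 1.263 = 121.89
Round up: n = 122.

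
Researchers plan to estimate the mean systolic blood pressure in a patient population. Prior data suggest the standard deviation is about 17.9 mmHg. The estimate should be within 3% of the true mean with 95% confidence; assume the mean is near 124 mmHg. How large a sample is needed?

89

For a mean, the margin of error is E = z·σ/√n, so n = (zσ/E)².
At 95% confidence, z = 1.960.
E = 3% of 124 = 3.72 mmHg.
n = (1.960 × 17.9 / 3.72)² = 88.95
Round up: n = 89.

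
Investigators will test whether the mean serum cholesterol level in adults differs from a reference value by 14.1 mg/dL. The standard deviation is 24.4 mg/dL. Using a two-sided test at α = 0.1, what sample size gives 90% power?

For a one-sample z-test, n = ((z_{α/2} + z_β)·σ/δ)².
z_{α/2} = 1.645 (two-sided α = 0.1); z_β = 1.282 (power 90% → β = 0.1).
n = (2.927 × 24.4 / 14.1)² = 25.66
Round up: n = 26.

26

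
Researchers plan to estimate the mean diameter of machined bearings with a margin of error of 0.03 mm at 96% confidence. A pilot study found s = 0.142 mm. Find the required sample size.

95

For a mean, the margin of error is E = z·σ/√n, so n = (zσ/E)².
At 96% confidence, z = 2.054.
n = (2.054 × 0.142 / 0.03)² = 94.52
Round up: n = 95.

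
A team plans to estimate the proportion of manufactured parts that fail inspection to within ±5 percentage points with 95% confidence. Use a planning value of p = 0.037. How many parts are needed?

For a proportion with margin E = 0.05 at 95% confidence, z = 1.960.
n = p̂(1−p̂)(z/E)² = 0.037 × 0.963 × (1.960/0.05)² = 54.75
Round up: n = 55.

55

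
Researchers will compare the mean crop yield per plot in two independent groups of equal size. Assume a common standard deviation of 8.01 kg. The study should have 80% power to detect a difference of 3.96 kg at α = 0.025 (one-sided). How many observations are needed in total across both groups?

130 total

For two equal groups, n per group = 2·((z_α + z_β)·σ/δ)².
z_α = 1.960; z_β = 0.842 (power 80%).
n = 2 × (2.802 × 8.01 / 3.96)² = 2 × 32.12 = 64.24
Round up: n = 65 per group.
Total across both groups: 2 × 65 = 130.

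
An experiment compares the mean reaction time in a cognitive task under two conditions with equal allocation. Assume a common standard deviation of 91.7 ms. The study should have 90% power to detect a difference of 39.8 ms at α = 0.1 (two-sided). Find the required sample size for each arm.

91 per group

For two equal groups, n per group = 2·((z_{α/2} + z_β)·σ/δ)².
z_{α/2} = 1.645; z_β = 1.282 (power 90%).
n = 2 × (2.927 × 91.7 / 39.8)² = 2 × 45.48 = 90.96
Round up: n = 91 per group.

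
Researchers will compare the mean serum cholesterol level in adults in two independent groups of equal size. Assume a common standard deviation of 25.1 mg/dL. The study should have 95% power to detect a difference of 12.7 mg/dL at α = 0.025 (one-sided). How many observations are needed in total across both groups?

204 total

For two equal groups, n per group = 2·((z_α + z_β)·σ/δ)².
z_α = 1.960; z_β = 1.645 (power 95%).
n = 2 × (3.605 × 25.1 / 12.7)² = 2 × 50.76 = 101.52
Round up: n = 102 per group.
Total across both groups: 2 × 102 = 204.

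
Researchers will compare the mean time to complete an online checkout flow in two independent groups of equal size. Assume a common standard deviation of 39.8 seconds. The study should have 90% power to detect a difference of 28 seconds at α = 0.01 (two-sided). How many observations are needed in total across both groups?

For two equal groups, n per group = 2·((z_{α/2} + z_β)·σ/δ)².
z_{α/2} = 2.576; z_β = 1.282 (power 90%).
n = 2 × (3.858 × 39.8 / 28)² = 2 × 30.07 = 60.14
Round up: n = 61 per group.
Total across both groups: 2 × 61 = 122.

122 total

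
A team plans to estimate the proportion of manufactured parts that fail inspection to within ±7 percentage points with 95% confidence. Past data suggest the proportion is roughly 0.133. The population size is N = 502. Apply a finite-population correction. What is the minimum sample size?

For a proportion with margin E = 0.07 at 95% confidence, z = 1.960.
n = p̂(1−p̂)(z/E)² = 0.133 × 0.867 × (1.960/0.07)² = 90.40 — call this n₀.
Finite-population correction with N = 502: n = n₀ / (1 + (n₀−1)/N) = 90.40 / 1.178 = 76.74
Round up: n = 77.

77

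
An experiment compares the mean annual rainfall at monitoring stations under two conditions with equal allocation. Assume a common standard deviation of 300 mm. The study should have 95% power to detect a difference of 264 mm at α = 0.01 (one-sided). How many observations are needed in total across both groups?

For two equal groups, n per group = 2·((z_α + z_β)·σ/δ)².
z_α = 2.326; z_β = 1.645 (power 95%).
n = 2 × (3.971 × 300 / 264)² = 2 × 20.36 = 40.72
Round up: n = 41 per group.
Total across both groups: 2 × 41 = 82.

82 total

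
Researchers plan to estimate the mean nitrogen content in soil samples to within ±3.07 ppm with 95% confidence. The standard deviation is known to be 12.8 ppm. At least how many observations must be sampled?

For a mean, the margin of error is E = z·σ/√n, so n = (zσ/E)².
At 95% confidence, z = 1.960.
n = (1.960 × 12.8 / 3.07)² = 66.78
Round up: n = 67.

n = 67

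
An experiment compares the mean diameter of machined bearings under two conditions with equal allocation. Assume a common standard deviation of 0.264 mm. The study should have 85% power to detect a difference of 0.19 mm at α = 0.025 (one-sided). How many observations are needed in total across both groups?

70 total

For two equal groups, n per group = 2·((z_α + z_β)·σ/δ)².
z_α = 1.960; z_β = 1.036 (power 85%).
n = 2 × (2.996 × 0.264 / 0.19)² = 2 × 17.33 = 34.66
Round up: n = 35 per group.
Total across both groups: 2 × 35 = 70.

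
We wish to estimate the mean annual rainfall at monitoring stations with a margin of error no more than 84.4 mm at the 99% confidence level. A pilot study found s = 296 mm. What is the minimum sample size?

82

For a mean, the margin of error is E = z·σ/√n, so n = (zσ/E)².
At 99% confidence, z = 2.576.
n = (2.576 × 296 / 84.4)² = 81.62
Round up: n = 82.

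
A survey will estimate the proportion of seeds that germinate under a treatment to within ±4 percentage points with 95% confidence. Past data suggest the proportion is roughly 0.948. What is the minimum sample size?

For a proportion with margin E = 0.04 at 95% confidence, z = 1.960.
n = p̂(1−p̂)(z/E)² = 0.948 × 0.052 × (1.960/0.04)² = 118.36
Round up: n = 119.

119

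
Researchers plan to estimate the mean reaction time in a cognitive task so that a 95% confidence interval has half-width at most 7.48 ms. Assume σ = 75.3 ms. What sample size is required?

For a mean, the margin of error is E = z·σ/√n, so n = (zσ/E)².
At 95% confidence, z = 1.960.
n = (1.960 × 75.3 / 7.48)² = 389.31
Round up: n = 390.

390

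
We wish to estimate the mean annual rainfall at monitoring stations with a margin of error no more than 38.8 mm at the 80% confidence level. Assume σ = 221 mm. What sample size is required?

For a mean, the margin of error is E = z·σ/√n, so n = (zσ/E)².
At 80% confidence, z = 1.282.
n = (1.282 × 221 / 38.8)² = 53.32
Round up: n = 54.

54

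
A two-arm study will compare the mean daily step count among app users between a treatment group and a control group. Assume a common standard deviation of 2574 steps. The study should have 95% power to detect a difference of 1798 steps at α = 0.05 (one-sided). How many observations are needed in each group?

45 per group

For two equal groups, n per group = 2·((z_α + z_β)·σ/δ)².
z_α = 1.645; z_β = 1.645 (power 95%).
n = 2 × (3.290 × 2574 / 1798)² = 2 × 22.18 = 44.36
Round up: n = 45 per group.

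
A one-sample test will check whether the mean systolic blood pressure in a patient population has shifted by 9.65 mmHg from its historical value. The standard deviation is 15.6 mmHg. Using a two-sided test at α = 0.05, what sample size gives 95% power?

For a one-sample z-test, n = ((z_{α/2} + z_β)·σ/δ)².
z_{α/2} = 1.960 (two-sided α = 0.05); z_β = 1.645 (power 95% → β = 0.05).
n = (3.605 × 15.6 / 9.65)² = 33.96
Round up: n = 34.

34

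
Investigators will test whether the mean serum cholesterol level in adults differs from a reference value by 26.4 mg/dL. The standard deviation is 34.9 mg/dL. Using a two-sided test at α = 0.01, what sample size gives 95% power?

n = 32

For a one-sample z-test, n = ((z_{α/2} + z_β)·σ/δ)².
z_{α/2} = 2.576 (two-sided α = 0.01); z_β = 1.645 (power 95% → β = 0.05).
n = (4.221 × 34.9 / 26.4)² = 31.14
Round up: n = 32.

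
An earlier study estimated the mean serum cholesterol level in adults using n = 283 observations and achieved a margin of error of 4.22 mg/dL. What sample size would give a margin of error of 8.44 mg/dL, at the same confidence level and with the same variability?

Margin of error scales as 1/√n, so n₂ = n₁·(E₁/E₂)².
n₂ = 283 × (4.22/8.44)² = 283 × 0.25 = 70.75
Round up: n₂ = 71.

71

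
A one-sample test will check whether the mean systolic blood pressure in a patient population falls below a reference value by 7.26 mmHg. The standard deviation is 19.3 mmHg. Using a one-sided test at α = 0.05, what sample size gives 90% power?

n = 61

For a one-sample z-test, n = ((z_α + z_β)·σ/δ)².
z_α = 1.645 (one-sided α = 0.05); z_β = 1.282 (power 90% → β = 0.1).
n = (2.927 × 19.3 / 7.26)² = 60.55
Round up: n = 61.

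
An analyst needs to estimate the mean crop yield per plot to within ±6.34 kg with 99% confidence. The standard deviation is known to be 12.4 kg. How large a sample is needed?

26

For a mean, the margin of error is E = z·σ/√n, so n = (zσ/E)².
At 99% confidence, z = 2.576.
n = (2.576 × 12.4 / 6.34)² = 25.38
Round up: n = 26.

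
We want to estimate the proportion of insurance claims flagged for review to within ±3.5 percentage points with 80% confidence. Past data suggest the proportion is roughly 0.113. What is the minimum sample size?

For a proportion with margin E = 0.035 at 80% confidence, z = 1.282.
n = p̂(1−p̂)(z/E)² = 0.113 × 0.887 × (1.282/0.035)² = 134.48
Round up: n = 135.

n = 135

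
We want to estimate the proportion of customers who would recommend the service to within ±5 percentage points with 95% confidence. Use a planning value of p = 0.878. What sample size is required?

n = 165

For a proportion with margin E = 0.05 at 95% confidence, z = 1.960.
n = p̂(1−p̂)(z/E)² = 0.878 × 0.122 × (1.960/0.05)² = 164.60
Round up: n = 165.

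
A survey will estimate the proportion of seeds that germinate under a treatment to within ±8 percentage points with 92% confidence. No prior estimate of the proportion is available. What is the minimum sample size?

For a proportion with margin E = 0.08 at 92% confidence, z = 1.751.
With no prior estimate, use p = 0.5, which maximizes p(1−p) at 0.25.
n = 0.25 × (z/E)² = 0.25 × (1.751/0.08)² = 119.77
Round up: n = 120.

120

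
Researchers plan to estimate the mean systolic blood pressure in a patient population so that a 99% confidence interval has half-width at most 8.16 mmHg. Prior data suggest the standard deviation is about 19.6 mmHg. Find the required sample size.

For a mean, the margin of error is E = z·σ/√n, so n = (zσ/E)².
At 99% confidence, z = 2.576.
n = (2.576 × 19.6 / 8.16)² = 38.28
Round up: n = 39.

39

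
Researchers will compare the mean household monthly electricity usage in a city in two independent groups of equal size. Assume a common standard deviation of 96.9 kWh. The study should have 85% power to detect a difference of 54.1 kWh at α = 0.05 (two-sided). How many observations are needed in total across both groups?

For two equal groups, n per group = 2·((z_{α/2} + z_β)·σ/δ)².
z_{α/2} = 1.960; z_β = 1.036 (power 85%).
n = 2 × (2.996 × 96.9 / 54.1)² = 2 × 28.80 = 57.60
Round up: n = 58 per group.
Total across both groups: 2 × 58 = 116.

116 total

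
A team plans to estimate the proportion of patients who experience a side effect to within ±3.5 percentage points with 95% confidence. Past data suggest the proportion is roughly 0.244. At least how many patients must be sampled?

For a proportion with margin E = 0.035 at 95% confidence, z = 1.960.
n = p̂(1−p̂)(z/E)² = 0.244 × 0.756 × (1.960/0.035)² = 578.48
Round up: n = 579.

n = 579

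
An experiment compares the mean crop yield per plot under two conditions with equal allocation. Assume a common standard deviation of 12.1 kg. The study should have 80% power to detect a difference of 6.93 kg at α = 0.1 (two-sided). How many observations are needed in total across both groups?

For two equal groups, n per group = 2·((z_{α/2} + z_β)·σ/δ)².
z_{α/2} = 1.645; z_β = 0.842 (power 80%).
n = 2 × (2.487 × 12.1 / 6.93)² = 2 × 18.86 = 37.72
Round up: n = 38 per group.
Total across both groups: 2 × 38 = 76.

76 total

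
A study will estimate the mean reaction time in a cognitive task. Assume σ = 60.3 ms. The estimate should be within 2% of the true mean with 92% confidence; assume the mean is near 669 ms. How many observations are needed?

For a mean, the margin of error is E = z·σ/√n, so n = (zσ/E)².
At 92% confidence, z = 1.751.
E = 2% of 669 = 13.38 ms.
n = (1.751 × 60.3 / 13.38)² = 62.27
Round up: n = 63.

63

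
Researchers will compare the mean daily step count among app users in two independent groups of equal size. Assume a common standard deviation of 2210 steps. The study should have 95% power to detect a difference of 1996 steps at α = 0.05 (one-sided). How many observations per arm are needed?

27 per group

For two equal groups, n per group = 2·((z_α + z_β)·σ/δ)².
z_α = 1.645; z_β = 1.645 (power 95%).
n = 2 × (3.290 × 2210 / 1996)² = 2 × 13.27 = 26.54
Round up: n = 27 per group.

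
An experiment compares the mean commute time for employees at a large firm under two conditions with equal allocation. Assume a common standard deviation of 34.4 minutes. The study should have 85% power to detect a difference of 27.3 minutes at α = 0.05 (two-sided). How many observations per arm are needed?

29 per group

For two equal groups, n per group = 2·((z_{α/2} + z_β)·σ/δ)².
z_{α/2} = 1.960; z_β = 1.036 (power 85%).
n = 2 × (2.996 × 34.4 / 27.3)² = 2 × 14.25 = 28.50
Round up: n = 29 per group.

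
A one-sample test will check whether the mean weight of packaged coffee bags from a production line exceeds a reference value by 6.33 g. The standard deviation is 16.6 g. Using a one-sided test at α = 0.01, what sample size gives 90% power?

For a one-sample z-test, n = ((z_α + z_β)·σ/δ)².
z_α = 2.326 (one-sided α = 0.01); z_β = 1.282 (power 90% → β = 0.1).
n = (3.608 × 16.6 / 6.33)² = 89.52
Round up: n = 90.

90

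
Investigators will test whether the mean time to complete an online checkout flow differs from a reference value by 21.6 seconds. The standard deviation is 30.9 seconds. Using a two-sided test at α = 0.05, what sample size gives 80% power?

17

For a one-sample z-test, n = ((z_{α/2} + z_β)·σ/δ)².
z_{α/2} = 1.960 (two-sided α = 0.05); z_β = 0.842 (power 80% → β = 0.2).
n = (2.802 × 30.9 / 21.6)² = 16.07
Round up: n = 17.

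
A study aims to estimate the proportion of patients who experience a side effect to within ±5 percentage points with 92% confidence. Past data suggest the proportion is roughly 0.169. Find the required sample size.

n = 173

For a proportion with margin E = 0.05 at 92% confidence, z = 1.751.
n = p̂(1−p̂)(z/E)² = 0.169 × 0.831 × (1.751/0.05)² = 172.23
Round up: n = 173.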